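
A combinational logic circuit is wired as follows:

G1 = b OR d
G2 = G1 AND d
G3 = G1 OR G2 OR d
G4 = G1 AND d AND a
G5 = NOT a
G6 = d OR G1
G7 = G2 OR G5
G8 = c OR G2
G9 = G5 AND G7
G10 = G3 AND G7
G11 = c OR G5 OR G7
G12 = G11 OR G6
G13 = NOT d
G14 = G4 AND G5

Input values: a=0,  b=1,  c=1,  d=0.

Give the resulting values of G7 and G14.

G7 = 1, G14 = 0

G1 = b OR d = 1 OR 0 = 1
G2 = G1 AND d = 1 AND 0 = 0
G4 = G1 AND d AND a = 1 AND 0 AND 0 = 0
G5 = NOT a = NOT 0 = 1
G7 = G2 OR G5 = 0 OR 1 = 1
G14 = G4 AND G5 = 0 AND 1 = 0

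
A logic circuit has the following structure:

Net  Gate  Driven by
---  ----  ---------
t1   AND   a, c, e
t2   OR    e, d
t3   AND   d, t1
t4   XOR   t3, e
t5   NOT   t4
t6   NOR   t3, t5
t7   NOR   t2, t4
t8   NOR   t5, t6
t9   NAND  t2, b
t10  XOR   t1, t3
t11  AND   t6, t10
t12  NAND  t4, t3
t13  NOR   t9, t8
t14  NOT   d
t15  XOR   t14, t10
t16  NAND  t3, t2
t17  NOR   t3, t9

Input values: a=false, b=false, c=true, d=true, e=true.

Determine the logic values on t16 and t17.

t1 = a AND c AND e = false AND true AND true = false
t2 = e OR d = true OR true = true
t3 = d AND t1 = true AND false = false
t9 = t2 NAND b = true NAND false = true
t16 = t3 NAND t2 = false NAND true = true
t17 = t3 NOR t9 = false NOR true = false

t16 = true; t17 = false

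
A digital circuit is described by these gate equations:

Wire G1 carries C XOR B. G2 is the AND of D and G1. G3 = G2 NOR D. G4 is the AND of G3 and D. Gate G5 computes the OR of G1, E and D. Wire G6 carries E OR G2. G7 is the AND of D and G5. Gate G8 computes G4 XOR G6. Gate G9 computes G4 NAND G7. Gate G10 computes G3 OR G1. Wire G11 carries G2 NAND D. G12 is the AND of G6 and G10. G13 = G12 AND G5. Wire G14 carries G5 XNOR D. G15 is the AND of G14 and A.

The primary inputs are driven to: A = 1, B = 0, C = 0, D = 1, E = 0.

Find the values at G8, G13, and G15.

G1 = C XOR B = 0 XOR 0 = 0
G2 = D AND G1 = 1 AND 0 = 0
G3 = G2 NOR D = 0 NOR 1 = 0
G4 = G3 AND D = 0 AND 1 = 0
G5 = G1 OR E OR D = 0 OR 0 OR 1 = 1
G6 = E OR G2 = 0 OR 0 = 0
G8 = G4 XOR G6 = 0 XOR 0 = 0
G10 = G3 OR G1 = 0 OR 0 = 0
G12 = G6 AND G10 = 0 AND 0 = 0
G13 = G12 AND G5 = 0 AND 1 = 0
G14 = G5 XNOR D = 1 XNOR 1 = 1
G15 = G14 AND A = 1 AND 1 = 1

G8 = 0  G13 = 0  G15 = 1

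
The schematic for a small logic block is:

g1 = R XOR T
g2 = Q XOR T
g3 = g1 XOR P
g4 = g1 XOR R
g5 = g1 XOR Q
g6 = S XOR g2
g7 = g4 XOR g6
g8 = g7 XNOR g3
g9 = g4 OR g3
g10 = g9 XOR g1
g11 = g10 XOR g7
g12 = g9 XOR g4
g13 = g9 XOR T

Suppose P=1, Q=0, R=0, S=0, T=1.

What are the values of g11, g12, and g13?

g1 = R XOR T = 0 XOR 1 = 1
g2 = Q XOR T = 0 XOR 1 = 1
g3 = g1 XOR P = 1 XOR 1 = 0
g4 = g1 XOR R = 1 XOR 0 = 1
g6 = S XOR g2 = 0 XOR 1 = 1
g7 = g4 XOR g6 = 1 XOR 1 = 0
g9 = g4 OR g3 = 1 OR 0 = 1
g10 = g9 XOR g1 = 1 XOR 1 = 0
g11 = g10 XOR g7 = 0 XOR 0 = 0
g12 = g9 XOR g4 = 1 XOR 1 = 0
g13 = g9 XOR T = 1 XOR 1 = 0

g11 = 0; g12 = 0; g13 = 0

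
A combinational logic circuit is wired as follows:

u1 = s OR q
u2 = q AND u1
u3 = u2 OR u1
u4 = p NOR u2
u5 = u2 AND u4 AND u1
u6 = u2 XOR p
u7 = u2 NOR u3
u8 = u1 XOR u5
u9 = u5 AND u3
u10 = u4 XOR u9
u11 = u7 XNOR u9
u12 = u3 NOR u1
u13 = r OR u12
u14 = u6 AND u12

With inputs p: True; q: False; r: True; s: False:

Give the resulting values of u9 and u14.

u1 = s OR q = False OR False = False
u2 = q AND u1 = False AND False = False
u3 = u2 OR u1 = False OR False = False
u4 = p NOR u2 = True NOR False = False
u5 = u2 AND u4 AND u1 = False AND False AND False = False
u6 = u2 XOR p = False XOR True = True
u9 = u5 AND u3 = False AND False = False
u12 = u3 NOR u1 = False NOR False = True
u14 = u6 AND u12 = True AND True = True

u9 = False, u14 = True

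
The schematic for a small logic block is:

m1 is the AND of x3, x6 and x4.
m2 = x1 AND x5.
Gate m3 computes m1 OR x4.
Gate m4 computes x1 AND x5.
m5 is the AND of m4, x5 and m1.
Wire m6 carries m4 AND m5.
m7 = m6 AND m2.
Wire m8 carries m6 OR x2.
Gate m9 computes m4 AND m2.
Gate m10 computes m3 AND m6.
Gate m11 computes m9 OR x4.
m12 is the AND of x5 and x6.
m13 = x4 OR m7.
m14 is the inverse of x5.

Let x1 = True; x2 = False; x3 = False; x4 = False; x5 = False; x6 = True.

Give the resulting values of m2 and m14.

m2 = False; m14 = True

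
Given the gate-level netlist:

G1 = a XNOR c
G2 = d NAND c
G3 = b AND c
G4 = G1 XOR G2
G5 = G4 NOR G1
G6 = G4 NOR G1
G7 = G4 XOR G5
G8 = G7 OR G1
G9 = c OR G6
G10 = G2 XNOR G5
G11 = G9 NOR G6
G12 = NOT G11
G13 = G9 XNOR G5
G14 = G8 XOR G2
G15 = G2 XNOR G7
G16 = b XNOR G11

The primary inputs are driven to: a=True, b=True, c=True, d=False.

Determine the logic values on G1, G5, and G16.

G1 = True; G5 = False; G16 = False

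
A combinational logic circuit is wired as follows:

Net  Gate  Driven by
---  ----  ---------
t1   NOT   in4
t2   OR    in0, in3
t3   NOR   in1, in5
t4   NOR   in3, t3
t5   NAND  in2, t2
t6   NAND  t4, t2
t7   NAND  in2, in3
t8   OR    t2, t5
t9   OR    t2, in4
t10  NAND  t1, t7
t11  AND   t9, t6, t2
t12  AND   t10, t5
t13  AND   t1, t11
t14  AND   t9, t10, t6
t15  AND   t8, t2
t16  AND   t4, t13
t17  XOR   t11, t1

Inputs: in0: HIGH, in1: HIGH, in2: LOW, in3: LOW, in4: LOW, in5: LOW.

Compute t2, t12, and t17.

t2 = HIGH, t12 = LOW, t17 = HIGH

t1 = NOT in4 = NOT LOW = HIGH
t2 = in0 OR in3 = HIGH OR LOW = HIGH
t3 = in1 NOR in5 = HIGH NOR LOW = LOW
t4 = in3 NOR t3 = LOW NOR LOW = HIGH
t5 = in2 NAND t2 = LOW NAND HIGH = HIGH
t6 = t4 NAND t2 = HIGH NAND HIGH = LOW
t7 = in2 NAND in3 = LOW NAND LOW = HIGH
t9 = t2 OR in4 = HIGH OR LOW = HIGH
t10 = t1 NAND t7 = HIGH NAND HIGH = LOW
t11 = t9 AND t6 AND t2 = HIGH AND LOW AND HIGH = LOW
t12 = t10 AND t5 = LOW AND HIGH = LOW
t17 = t11 XOR t1 = LOW XOR HIGH = HIGH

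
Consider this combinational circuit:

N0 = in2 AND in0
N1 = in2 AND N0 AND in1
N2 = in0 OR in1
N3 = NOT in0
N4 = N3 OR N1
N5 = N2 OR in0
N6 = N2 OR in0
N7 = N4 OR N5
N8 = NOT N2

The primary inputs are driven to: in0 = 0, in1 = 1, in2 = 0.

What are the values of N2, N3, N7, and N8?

N2 = 1; N3 = 1; N7 = 1; N8 = 0

N0 = in2 AND in0 = 0 AND 0 = 0
N1 = in2 AND N0 AND in1 = 0 AND 0 AND 1 = 0
N2 = in0 OR in1 = 0 OR 1 = 1
N3 = NOT in0 = NOT 0 = 1
N4 = N3 OR N1 = 1 OR 0 = 1
N5 = N2 OR in0 = 1 OR 0 = 1
N7 = N4 OR N5 = 1 OR 1 = 1
N8 = NOT N2 = NOT 1 = 0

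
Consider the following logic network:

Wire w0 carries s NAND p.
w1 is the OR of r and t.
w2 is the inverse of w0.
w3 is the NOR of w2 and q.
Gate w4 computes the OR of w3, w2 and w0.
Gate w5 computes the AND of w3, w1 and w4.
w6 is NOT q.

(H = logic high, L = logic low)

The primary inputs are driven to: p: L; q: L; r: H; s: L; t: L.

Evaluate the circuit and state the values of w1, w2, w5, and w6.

w1 = H  w2 = L  w5 = H  w6 = H

w0 = s NAND p = L NAND L = H
w1 = r OR t = H OR L = H
w2 = NOT w0 = NOT H = L
w3 = w2 NOR q = L NOR L = H
w4 = w3 OR w2 OR w0 = H OR L OR H = H
w5 = w3 AND w1 AND w4 = H AND H AND H = H
w6 = NOT q = NOT L = H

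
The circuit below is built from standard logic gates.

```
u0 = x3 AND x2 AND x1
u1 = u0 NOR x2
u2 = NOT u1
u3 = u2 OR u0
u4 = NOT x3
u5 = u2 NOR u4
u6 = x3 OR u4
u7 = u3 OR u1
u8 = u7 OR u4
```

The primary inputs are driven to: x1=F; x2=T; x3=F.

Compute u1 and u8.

u1 = F  u8 = T

u0 = x3 AND x2 AND x1 = F AND T AND F = F
u1 = u0 NOR x2 = F NOR T = F
u2 = NOT u1 = NOT F = T
u3 = u2 OR u0 = T OR F = T
u4 = NOT x3 = NOT F = T
u7 = u3 OR u1 = T OR F = T
u8 = u7 OR u4 = T OR T = T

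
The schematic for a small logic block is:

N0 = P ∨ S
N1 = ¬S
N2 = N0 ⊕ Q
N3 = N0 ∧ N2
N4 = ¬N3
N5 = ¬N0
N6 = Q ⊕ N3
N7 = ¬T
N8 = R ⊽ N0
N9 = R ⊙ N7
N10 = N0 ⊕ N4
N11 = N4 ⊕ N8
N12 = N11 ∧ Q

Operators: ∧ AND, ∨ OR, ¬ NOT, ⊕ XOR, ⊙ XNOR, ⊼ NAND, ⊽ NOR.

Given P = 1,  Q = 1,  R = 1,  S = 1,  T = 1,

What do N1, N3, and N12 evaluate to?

N1 = 0; N3 = 0; N12 = 1

N0 = P OR S = 1 OR 1 = 1
N1 = NOT S = NOT 1 = 0
N2 = N0 XOR Q = 1 XOR 1 = 0
N3 = N0 AND N2 = 1 AND 0 = 0
N4 = NOT N3 = NOT 0 = 1
N8 = R NOR N0 = 1 NOR 1 = 0
N11 = N4 XOR N8 = 1 XOR 0 = 1
N12 = N11 AND Q = 1 AND 1 = 1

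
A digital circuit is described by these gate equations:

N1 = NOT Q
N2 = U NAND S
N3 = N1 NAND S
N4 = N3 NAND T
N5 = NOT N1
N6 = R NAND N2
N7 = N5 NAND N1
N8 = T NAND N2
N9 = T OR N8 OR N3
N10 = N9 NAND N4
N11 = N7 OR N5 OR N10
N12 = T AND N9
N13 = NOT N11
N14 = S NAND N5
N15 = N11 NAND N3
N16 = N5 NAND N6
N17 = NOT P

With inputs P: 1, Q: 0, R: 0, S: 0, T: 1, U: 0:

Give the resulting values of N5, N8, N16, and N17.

N1 = NOT Q = NOT 0 = 1
N2 = U NAND S = 0 NAND 0 = 1
N5 = NOT N1 = NOT 1 = 0
N6 = R NAND N2 = 0 NAND 1 = 1
N8 = T NAND N2 = 1 NAND 1 = 0
N16 = N5 NAND N6 = 0 NAND 1 = 1
N17 = NOT P = NOT 1 = 0

N5 = 0, N8 = 0, N16 = 1, N17 = 0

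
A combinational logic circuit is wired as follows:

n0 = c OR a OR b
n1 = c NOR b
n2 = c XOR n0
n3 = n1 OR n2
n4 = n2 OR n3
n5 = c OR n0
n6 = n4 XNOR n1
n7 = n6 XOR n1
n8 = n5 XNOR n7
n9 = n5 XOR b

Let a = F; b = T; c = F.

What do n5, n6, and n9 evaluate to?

n5 = T, n6 = F, n9 = F

n0 = c OR a OR b = F OR F OR T = T
n1 = c NOR b = F NOR T = F
n2 = c XOR n0 = F XOR T = T
n3 = n1 OR n2 = F OR T = T
n4 = n2 OR n3 = T OR T = T
n5 = c OR n0 = F OR T = T
n6 = n4 XNOR n1 = T XNOR F = F
n9 = n5 XOR b = T XOR T = F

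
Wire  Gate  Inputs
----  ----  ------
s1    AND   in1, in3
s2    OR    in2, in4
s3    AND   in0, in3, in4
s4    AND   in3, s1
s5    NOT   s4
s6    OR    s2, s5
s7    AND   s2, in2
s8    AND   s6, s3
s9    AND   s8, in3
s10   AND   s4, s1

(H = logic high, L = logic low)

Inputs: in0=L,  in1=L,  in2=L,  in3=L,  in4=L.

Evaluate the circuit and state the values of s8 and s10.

s1 = in1 AND in3 = L AND L = L
s2 = in2 OR in4 = L OR L = L
s3 = in0 AND in3 AND in4 = L AND L AND L = L
s4 = in3 AND s1 = L AND L = L
s5 = NOT s4 = NOT L = H
s6 = s2 OR s5 = L OR H = H
s8 = s6 AND s3 = H AND L = L
s10 = s4 AND s1 = L AND L = L

s8 = L  s10 = L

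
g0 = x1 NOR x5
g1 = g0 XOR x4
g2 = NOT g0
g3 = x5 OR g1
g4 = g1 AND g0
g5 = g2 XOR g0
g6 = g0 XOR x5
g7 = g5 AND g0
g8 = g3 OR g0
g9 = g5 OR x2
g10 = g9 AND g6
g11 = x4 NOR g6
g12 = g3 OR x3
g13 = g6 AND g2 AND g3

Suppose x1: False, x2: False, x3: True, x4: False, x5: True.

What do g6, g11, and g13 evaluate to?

g6 = True, g11 = False, g13 = True

g0 = x1 NOR x5 = False NOR True = False
g1 = g0 XOR x4 = False XOR False = False
g2 = NOT g0 = NOT False = True
g3 = x5 OR g1 = True OR False = True
g6 = g0 XOR x5 = False XOR True = True
g11 = x4 NOR g6 = False NOR True = False
g13 = g6 AND g2 AND g3 = True AND True AND True = True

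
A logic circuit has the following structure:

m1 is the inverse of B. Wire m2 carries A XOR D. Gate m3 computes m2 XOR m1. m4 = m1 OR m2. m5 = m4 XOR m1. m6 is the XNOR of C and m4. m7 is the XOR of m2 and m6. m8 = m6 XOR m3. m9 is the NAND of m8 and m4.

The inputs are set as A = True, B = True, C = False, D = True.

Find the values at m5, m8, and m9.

m5 = False  m8 = True  m9 = True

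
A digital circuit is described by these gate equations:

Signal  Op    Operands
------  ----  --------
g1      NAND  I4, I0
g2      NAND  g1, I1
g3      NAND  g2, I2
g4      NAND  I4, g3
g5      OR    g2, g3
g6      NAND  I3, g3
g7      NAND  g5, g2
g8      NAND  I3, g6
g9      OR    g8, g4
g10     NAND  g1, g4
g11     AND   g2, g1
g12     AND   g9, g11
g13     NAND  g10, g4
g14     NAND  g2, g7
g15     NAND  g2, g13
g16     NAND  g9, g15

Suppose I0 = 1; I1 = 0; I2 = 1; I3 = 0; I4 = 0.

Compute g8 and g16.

g1 = I4 NAND I0 = 0 NAND 1 = 1
g2 = g1 NAND I1 = 1 NAND 0 = 1
g3 = g2 NAND I2 = 1 NAND 1 = 0
g4 = I4 NAND g3 = 0 NAND 0 = 1
g6 = I3 NAND g3 = 0 NAND 0 = 1
g8 = I3 NAND g6 = 0 NAND 1 = 1
g9 = g8 OR g4 = 1 OR 1 = 1
g10 = g1 NAND g4 = 1 NAND 1 = 0
g13 = g10 NAND g4 = 0 NAND 1 = 1
g15 = g2 NAND g13 = 1 NAND 1 = 0
g16 = g9 NAND g15 = 1 NAND 0 = 1

g8 = 1  g16 = 1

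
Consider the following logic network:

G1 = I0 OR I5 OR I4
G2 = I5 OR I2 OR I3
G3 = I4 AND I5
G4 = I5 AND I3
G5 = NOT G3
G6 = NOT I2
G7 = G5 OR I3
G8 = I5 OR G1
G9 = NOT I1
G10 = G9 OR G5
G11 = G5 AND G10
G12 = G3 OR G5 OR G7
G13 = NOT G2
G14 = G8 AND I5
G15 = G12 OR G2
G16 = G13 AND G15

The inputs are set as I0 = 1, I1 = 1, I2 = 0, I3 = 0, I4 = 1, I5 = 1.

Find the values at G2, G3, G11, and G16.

G2 = 1, G3 = 1, G11 = 0, G16 = 0

G2 = I5 OR I2 OR I3 = 1 OR 0 OR 0 = 1
G3 = I4 AND I5 = 1 AND 1 = 1
G5 = NOT G3 = NOT 1 = 0
G7 = G5 OR I3 = 0 OR 0 = 0
G9 = NOT I1 = NOT 1 = 0
G10 = G9 OR G5 = 0 OR 0 = 0
G11 = G5 AND G10 = 0 AND 0 = 0
G12 = G3 OR G5 OR G7 = 1 OR 0 OR 0 = 1
G13 = NOT G2 = NOT 1 = 0
G15 = G12 OR G2 = 1 OR 1 = 1
G16 = G13 AND G15 = 0 AND 1 = 0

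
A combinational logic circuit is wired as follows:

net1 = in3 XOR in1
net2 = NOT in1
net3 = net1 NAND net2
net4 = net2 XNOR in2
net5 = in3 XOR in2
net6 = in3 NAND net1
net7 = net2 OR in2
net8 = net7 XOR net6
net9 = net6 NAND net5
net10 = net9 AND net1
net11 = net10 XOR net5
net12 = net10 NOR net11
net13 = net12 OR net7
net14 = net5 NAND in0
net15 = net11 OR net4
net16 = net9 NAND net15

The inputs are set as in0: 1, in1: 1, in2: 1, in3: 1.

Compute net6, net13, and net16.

net6 = 1, net13 = 1, net16 = 1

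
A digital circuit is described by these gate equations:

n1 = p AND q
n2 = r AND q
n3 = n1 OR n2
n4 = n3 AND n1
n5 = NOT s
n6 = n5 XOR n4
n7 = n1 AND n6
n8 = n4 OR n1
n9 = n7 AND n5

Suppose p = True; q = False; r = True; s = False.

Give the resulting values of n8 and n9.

n8 = False  n9 = False

n1 = p AND q = True AND False = False
n2 = r AND q = True AND False = False
n3 = n1 OR n2 = False OR False = False
n4 = n3 AND n1 = False AND False = False
n5 = NOT s = NOT False = True
n6 = n5 XOR n4 = True XOR False = True
n7 = n1 AND n6 = False AND True = False
n8 = n4 OR n1 = False OR False = False
n9 = n7 AND n5 = False AND True = False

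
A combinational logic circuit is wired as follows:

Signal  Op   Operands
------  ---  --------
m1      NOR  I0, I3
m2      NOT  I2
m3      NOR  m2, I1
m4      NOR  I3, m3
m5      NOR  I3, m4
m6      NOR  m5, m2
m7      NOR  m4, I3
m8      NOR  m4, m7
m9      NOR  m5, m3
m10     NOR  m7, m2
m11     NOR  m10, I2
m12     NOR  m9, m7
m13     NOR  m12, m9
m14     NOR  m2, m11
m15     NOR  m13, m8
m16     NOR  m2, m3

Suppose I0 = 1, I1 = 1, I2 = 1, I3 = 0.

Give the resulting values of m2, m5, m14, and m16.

m2 = 0; m5 = 0; m14 = 1; m16 = 1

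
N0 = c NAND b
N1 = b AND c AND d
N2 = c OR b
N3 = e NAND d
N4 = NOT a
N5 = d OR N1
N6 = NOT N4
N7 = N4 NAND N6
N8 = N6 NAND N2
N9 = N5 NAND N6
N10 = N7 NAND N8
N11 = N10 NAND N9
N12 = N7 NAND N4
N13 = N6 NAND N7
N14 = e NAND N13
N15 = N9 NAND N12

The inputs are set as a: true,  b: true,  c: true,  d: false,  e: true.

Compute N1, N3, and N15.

N1 = b AND c AND d = true AND true AND false = false
N3 = e NAND d = true NAND false = true
N4 = NOT a = NOT true = false
N5 = d OR N1 = false OR false = false
N6 = NOT N4 = NOT false = true
N7 = N4 NAND N6 = false NAND true = true
N9 = N5 NAND N6 = false NAND true = true
N12 = N7 NAND N4 = true NAND false = true
N15 = N9 NAND N12 = true NAND true = false

N1 = false; N3 = true; N15 = false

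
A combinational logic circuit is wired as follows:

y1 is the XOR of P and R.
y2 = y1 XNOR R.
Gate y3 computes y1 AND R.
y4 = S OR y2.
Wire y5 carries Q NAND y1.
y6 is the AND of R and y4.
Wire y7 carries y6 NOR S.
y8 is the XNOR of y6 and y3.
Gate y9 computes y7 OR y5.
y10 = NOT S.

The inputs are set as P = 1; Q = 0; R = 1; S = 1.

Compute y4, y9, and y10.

y4 = 1; y9 = 1; y10 = 0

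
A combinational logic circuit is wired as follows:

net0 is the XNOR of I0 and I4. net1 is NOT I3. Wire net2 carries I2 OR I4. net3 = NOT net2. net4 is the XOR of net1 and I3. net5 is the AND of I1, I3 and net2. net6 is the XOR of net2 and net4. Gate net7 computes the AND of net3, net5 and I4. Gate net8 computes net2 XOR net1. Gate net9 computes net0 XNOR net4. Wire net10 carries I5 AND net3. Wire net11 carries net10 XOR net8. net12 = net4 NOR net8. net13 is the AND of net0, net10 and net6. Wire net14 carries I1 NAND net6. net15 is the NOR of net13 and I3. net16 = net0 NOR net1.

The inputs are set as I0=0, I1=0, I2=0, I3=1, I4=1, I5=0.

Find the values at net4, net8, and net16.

net0 = I0 XNOR I4 = 0 XNOR 1 = 0
net1 = NOT I3 = NOT 1 = 0
net2 = I2 OR I4 = 0 OR 1 = 1
net4 = net1 XOR I3 = 0 XOR 1 = 1
net8 = net2 XOR net1 = 1 XOR 0 = 1
net16 = net0 NOR net1 = 0 NOR 0 = 1

net4 = 1; net8 = 1; net16 = 1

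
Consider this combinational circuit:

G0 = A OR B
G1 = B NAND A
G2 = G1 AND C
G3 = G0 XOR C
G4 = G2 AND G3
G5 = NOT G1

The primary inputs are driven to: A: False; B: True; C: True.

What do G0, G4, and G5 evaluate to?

G0 = True, G4 = False, G5 = False

G0 = A OR B = False OR True = True
G1 = B NAND A = True NAND False = True
G2 = G1 AND C = True AND True = True
G3 = G0 XOR C = True XOR True = False
G4 = G2 AND G3 = True AND False = False
G5 = NOT G1 = NOT True = False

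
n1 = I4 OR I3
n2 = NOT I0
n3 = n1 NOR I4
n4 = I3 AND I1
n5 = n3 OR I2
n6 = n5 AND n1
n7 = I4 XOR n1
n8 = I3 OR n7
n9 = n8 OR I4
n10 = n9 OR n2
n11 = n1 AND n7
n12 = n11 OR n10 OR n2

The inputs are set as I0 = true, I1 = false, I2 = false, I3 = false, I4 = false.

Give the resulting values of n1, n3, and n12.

n1 = false  n3 = true  n12 = false

n1 = I4 OR I3 = false OR false = false
n2 = NOT I0 = NOT true = false
n3 = n1 NOR I4 = false NOR false = true
n7 = I4 XOR n1 = false XOR false = false
n8 = I3 OR n7 = false OR false = false
n9 = n8 OR I4 = false OR false = false
n10 = n9 OR n2 = false OR false = false
n11 = n1 AND n7 = false AND false = false
n12 = n11 OR n10 OR n2 = false OR false OR false = false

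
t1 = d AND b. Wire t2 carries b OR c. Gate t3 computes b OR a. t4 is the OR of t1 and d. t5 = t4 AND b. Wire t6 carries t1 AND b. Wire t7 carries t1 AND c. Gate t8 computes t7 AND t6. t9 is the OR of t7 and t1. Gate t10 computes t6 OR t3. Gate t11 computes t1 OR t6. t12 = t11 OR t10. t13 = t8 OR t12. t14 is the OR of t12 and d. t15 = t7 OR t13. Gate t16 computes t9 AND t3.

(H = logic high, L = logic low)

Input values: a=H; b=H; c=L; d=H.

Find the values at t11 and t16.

t11 = H, t16 = H

t1 = d AND b = H AND H = H
t3 = b OR a = H OR H = H
t6 = t1 AND b = H AND H = H
t7 = t1 AND c = H AND L = L
t9 = t7 OR t1 = L OR H = H
t11 = t1 OR t6 = H OR H = H
t16 = t9 AND t3 = H AND H = H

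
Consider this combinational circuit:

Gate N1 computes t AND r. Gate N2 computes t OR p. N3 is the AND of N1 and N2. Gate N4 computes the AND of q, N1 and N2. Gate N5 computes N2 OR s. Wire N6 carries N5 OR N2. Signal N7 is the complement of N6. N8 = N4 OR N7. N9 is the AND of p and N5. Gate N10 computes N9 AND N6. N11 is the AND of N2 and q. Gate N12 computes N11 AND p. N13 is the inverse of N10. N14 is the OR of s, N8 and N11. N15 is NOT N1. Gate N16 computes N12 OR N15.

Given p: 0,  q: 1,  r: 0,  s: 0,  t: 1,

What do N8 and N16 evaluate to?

N1 = t AND r = 1 AND 0 = 0
N2 = t OR p = 1 OR 0 = 1
N4 = q AND N1 AND N2 = 1 AND 0 AND 1 = 0
N5 = N2 OR s = 1 OR 0 = 1
N6 = N5 OR N2 = 1 OR 1 = 1
N7 = NOT N6 = NOT 1 = 0
N8 = N4 OR N7 = 0 OR 0 = 0
N11 = N2 AND q = 1 AND 1 = 1
N12 = N11 AND p = 1 AND 0 = 0
N15 = NOT N1 = NOT 0 = 1
N16 = N12 OR N15 = 0 OR 1 = 1

N8 = 0  N16 = 1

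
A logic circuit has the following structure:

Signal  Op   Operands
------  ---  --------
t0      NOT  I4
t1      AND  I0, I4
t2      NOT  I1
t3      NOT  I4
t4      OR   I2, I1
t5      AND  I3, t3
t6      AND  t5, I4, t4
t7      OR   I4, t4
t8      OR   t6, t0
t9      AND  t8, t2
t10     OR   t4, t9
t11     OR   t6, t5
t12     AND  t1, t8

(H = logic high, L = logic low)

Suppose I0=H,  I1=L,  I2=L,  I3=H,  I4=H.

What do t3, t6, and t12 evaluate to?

t0 = NOT I4 = NOT H = L
t1 = I0 AND I4 = H AND H = H
t3 = NOT I4 = NOT H = L
t4 = I2 OR I1 = L OR L = L
t5 = I3 AND t3 = H AND L = L
t6 = t5 AND I4 AND t4 = L AND H AND L = L
t8 = t6 OR t0 = L OR L = L
t12 = t1 AND t8 = H AND L = L

t3 = L, t6 = L, t12 = L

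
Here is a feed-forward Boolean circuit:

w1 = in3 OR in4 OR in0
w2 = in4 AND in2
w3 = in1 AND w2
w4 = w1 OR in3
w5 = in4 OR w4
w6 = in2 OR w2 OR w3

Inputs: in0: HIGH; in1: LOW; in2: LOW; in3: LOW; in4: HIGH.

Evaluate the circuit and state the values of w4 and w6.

w1 = in3 OR in4 OR in0 = LOW OR HIGH OR HIGH = HIGH
w2 = in4 AND in2 = HIGH AND LOW = LOW
w3 = in1 AND w2 = LOW AND LOW = LOW
w4 = w1 OR in3 = HIGH OR LOW = HIGH
w6 = in2 OR w2 OR w3 = LOW OR LOW OR LOW = LOW

w4 = HIGH, w6 = LOW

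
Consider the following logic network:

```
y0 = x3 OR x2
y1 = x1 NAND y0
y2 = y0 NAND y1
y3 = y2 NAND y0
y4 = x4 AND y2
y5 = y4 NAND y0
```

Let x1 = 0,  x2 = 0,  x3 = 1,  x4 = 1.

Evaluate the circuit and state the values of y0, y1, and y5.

y0 = x3 OR x2 = 1 OR 0 = 1
y1 = x1 NAND y0 = 0 NAND 1 = 1
y2 = y0 NAND y1 = 1 NAND 1 = 0
y4 = x4 AND y2 = 1 AND 0 = 0
y5 = y4 NAND y0 = 0 NAND 1 = 1

y0 = 1  y1 = 1  y5 = 1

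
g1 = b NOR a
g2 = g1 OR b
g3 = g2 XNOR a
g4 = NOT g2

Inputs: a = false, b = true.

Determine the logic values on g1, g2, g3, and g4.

g1 = b NOR a = true NOR false = false
g2 = g1 OR b = false OR true = true
g3 = g2 XNOR a = true XNOR false = false
g4 = NOT g2 = NOT true = false

g1 = false  g2 = true  g3 = false  g4 = false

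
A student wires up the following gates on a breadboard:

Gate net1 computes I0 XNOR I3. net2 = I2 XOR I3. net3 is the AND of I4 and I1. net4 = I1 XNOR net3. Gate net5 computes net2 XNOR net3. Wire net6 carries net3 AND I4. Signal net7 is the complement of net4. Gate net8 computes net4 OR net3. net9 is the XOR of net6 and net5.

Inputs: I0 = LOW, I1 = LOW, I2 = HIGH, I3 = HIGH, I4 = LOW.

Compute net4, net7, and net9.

net4 = HIGH, net7 = LOW, net9 = HIGH

net2 = I2 XOR I3 = HIGH XOR HIGH = LOW
net3 = I4 AND I1 = LOW AND LOW = LOW
net4 = I1 XNOR net3 = LOW XNOR LOW = HIGH
net5 = net2 XNOR net3 = LOW XNOR LOW = HIGH
net6 = net3 AND I4 = LOW AND LOW = LOW
net7 = NOT net4 = NOT HIGH = LOW
net9 = net6 XOR net5 = LOW XOR HIGH = HIGH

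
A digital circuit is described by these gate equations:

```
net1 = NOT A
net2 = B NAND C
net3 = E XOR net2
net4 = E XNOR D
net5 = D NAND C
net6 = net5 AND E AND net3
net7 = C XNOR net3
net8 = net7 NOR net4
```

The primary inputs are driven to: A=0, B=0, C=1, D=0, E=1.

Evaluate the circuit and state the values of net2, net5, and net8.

net2 = B NAND C = 0 NAND 1 = 1
net3 = E XOR net2 = 1 XOR 1 = 0
net4 = E XNOR D = 1 XNOR 0 = 0
net5 = D NAND C = 0 NAND 1 = 1
net7 = C XNOR net3 = 1 XNOR 0 = 0
net8 = net7 NOR net4 = 0 NOR 0 = 1

net2 = 1, net5 = 1, net8 = 1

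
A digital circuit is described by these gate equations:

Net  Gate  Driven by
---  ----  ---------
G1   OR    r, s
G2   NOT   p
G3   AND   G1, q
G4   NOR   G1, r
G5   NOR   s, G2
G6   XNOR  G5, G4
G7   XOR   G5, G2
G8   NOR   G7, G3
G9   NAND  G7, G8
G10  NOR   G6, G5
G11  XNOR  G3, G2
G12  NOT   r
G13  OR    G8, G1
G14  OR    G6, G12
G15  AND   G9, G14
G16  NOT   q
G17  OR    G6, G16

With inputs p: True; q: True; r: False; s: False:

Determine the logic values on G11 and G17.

G11 = True, G17 = True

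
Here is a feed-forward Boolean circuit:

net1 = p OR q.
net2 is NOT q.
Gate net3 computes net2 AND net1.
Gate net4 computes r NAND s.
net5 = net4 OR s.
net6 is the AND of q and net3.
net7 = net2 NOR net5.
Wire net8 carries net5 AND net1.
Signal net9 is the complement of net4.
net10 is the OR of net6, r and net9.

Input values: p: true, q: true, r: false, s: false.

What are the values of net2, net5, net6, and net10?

net2 = false, net5 = true, net6 = false, net10 = false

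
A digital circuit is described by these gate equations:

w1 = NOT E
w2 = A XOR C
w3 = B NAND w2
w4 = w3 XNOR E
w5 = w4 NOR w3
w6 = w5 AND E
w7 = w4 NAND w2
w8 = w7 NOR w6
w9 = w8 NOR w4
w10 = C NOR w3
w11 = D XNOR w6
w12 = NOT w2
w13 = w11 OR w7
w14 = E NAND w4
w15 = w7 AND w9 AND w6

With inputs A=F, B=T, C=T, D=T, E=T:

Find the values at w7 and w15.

w2 = A XOR C = F XOR T = T
w3 = B NAND w2 = T NAND T = F
w4 = w3 XNOR E = F XNOR T = F
w5 = w4 NOR w3 = F NOR F = T
w6 = w5 AND E = T AND T = T
w7 = w4 NAND w2 = F NAND T = T
w8 = w7 NOR w6 = T NOR T = F
w9 = w8 NOR w4 = F NOR F = T
w15 = w7 AND w9 AND w6 = T AND T AND T = T

w7 = T  w15 = T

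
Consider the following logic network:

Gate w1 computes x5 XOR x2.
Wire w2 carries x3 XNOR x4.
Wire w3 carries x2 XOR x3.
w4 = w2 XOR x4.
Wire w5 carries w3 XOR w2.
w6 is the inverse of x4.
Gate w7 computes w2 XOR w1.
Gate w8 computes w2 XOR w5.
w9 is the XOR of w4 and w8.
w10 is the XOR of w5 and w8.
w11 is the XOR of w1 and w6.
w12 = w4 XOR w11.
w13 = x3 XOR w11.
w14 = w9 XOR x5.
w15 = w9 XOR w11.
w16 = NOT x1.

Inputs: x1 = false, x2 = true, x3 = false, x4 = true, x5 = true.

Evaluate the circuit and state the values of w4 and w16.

w4 = true; w16 = true

w2 = x3 XNOR x4 = false XNOR true = false
w4 = w2 XOR x4 = false XOR true = true
w16 = NOT x1 = NOT false = true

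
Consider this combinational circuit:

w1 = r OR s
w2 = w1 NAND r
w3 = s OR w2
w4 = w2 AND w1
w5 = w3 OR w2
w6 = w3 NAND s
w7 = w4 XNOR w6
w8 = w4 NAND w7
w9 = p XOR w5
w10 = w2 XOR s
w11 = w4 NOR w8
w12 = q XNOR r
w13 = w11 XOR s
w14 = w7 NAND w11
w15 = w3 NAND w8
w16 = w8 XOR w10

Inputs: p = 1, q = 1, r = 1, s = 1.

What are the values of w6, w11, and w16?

w1 = r OR s = 1 OR 1 = 1
w2 = w1 NAND r = 1 NAND 1 = 0
w3 = s OR w2 = 1 OR 0 = 1
w4 = w2 AND w1 = 0 AND 1 = 0
w6 = w3 NAND s = 1 NAND 1 = 0
w7 = w4 XNOR w6 = 0 XNOR 0 = 1
w8 = w4 NAND w7 = 0 NAND 1 = 1
w10 = w2 XOR s = 0 XOR 1 = 1
w11 = w4 NOR w8 = 0 NOR 1 = 0
w16 = w8 XOR w10 = 1 XOR 1 = 0

w6 = 0  w11 = 0  w16 = 0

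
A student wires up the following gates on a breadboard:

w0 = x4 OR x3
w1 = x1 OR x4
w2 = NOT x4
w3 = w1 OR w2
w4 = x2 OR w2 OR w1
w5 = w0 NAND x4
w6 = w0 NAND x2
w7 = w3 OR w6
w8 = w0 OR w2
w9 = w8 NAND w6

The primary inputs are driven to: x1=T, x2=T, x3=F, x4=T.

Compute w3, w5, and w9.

w3 = T, w5 = F, w9 = T

w0 = x4 OR x3 = T OR F = T
w1 = x1 OR x4 = T OR T = T
w2 = NOT x4 = NOT T = F
w3 = w1 OR w2 = T OR F = T
w5 = w0 NAND x4 = T NAND T = F
w6 = w0 NAND x2 = T NAND T = F
w8 = w0 OR w2 = T OR F = T
w9 = w8 NAND w6 = T NAND F = T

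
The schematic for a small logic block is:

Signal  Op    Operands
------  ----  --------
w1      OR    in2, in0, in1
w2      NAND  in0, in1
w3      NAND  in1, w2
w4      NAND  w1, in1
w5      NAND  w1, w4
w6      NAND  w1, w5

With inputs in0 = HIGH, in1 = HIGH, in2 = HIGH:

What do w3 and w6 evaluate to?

w3 = HIGH; w6 = LOW

w1 = in2 OR in0 OR in1 = HIGH OR HIGH OR HIGH = HIGH
w2 = in0 NAND in1 = HIGH NAND HIGH = LOW
w3 = in1 NAND w2 = HIGH NAND LOW = HIGH
w4 = w1 NAND in1 = HIGH NAND HIGH = LOW
w5 = w1 NAND w4 = HIGH NAND LOW = HIGH
w6 = w1 NAND w5 = HIGH NAND HIGH = LOW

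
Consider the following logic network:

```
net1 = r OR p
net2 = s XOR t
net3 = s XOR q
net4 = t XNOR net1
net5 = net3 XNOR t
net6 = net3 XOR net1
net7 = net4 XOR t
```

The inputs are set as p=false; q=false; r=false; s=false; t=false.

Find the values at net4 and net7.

net4 = true, net7 = true

net1 = r OR p = false OR false = false
net4 = t XNOR net1 = false XNOR false = true
net7 = net4 XOR t = true XOR false = true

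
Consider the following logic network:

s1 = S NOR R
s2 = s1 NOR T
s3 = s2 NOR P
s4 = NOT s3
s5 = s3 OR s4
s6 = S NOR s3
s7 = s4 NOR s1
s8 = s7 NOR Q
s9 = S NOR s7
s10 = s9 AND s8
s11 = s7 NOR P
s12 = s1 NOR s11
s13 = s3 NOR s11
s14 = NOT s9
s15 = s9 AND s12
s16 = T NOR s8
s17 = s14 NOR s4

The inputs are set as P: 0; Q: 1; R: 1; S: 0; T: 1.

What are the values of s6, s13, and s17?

s1 = S NOR R = 0 NOR 1 = 0
s2 = s1 NOR T = 0 NOR 1 = 0
s3 = s2 NOR P = 0 NOR 0 = 1
s4 = NOT s3 = NOT 1 = 0
s6 = S NOR s3 = 0 NOR 1 = 0
s7 = s4 NOR s1 = 0 NOR 0 = 1
s9 = S NOR s7 = 0 NOR 1 = 0
s11 = s7 NOR P = 1 NOR 0 = 0
s13 = s3 NOR s11 = 1 NOR 0 = 0
s14 = NOT s9 = NOT 0 = 1
s17 = s14 NOR s4 = 1 NOR 0 = 0

s6 = 0; s13 = 0; s17 = 0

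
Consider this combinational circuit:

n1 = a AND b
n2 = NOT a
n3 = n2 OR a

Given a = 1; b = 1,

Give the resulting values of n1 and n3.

n1 = 1; n3 = 1

n1 = a AND b = 1 AND 1 = 1
n2 = NOT a = NOT 1 = 0
n3 = n2 OR a = 0 OR 1 = 1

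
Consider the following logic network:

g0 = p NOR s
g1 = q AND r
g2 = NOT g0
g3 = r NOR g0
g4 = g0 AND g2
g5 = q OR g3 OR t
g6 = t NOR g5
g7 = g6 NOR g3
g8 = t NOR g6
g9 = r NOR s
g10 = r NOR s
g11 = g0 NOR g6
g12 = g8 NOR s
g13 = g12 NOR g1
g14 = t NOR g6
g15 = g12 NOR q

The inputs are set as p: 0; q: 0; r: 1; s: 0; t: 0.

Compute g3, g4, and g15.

g3 = 0  g4 = 0  g15 = 0

g0 = p NOR s = 0 NOR 0 = 1
g2 = NOT g0 = NOT 1 = 0
g3 = r NOR g0 = 1 NOR 1 = 0
g4 = g0 AND g2 = 1 AND 0 = 0
g5 = q OR g3 OR t = 0 OR 0 OR 0 = 0
g6 = t NOR g5 = 0 NOR 0 = 1
g8 = t NOR g6 = 0 NOR 1 = 0
g12 = g8 NOR s = 0 NOR 0 = 1
g15 = g12 NOR q = 1 NOR 0 = 0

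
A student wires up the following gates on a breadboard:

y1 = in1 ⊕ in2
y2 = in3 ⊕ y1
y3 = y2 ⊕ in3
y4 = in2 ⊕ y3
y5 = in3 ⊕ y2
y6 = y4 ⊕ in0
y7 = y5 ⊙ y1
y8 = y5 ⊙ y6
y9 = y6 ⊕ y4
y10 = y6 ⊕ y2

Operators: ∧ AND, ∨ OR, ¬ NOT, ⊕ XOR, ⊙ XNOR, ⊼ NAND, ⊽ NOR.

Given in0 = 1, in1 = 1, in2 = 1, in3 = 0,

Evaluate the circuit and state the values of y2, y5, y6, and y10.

y1 = in1 XOR in2 = 1 XOR 1 = 0
y2 = in3 XOR y1 = 0 XOR 0 = 0
y3 = y2 XOR in3 = 0 XOR 0 = 0
y4 = in2 XOR y3 = 1 XOR 0 = 1
y5 = in3 XOR y2 = 0 XOR 0 = 0
y6 = y4 XOR in0 = 1 XOR 1 = 0
y10 = y6 XOR y2 = 0 XOR 0 = 0

y2 = 0; y5 = 0; y6 = 0; y10 = 0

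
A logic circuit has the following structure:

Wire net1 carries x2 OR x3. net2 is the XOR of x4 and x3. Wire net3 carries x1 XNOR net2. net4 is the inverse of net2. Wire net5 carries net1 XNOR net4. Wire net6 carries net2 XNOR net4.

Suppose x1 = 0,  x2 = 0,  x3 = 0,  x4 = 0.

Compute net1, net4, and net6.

net1 = x2 OR x3 = 0 OR 0 = 0
net2 = x4 XOR x3 = 0 XOR 0 = 0
net4 = NOT net2 = NOT 0 = 1
net6 = net2 XNOR net4 = 0 XNOR 1 = 0

net1 = 0  net4 = 1  net6 = 0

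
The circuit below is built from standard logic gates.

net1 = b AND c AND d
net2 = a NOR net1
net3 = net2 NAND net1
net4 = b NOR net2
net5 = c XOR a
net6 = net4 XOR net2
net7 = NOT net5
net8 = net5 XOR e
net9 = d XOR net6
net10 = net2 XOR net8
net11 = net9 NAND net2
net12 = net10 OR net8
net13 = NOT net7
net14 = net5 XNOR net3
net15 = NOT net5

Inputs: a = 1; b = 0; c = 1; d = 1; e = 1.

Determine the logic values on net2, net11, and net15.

net1 = b AND c AND d = 0 AND 1 AND 1 = 0
net2 = a NOR net1 = 1 NOR 0 = 0
net4 = b NOR net2 = 0 NOR 0 = 1
net5 = c XOR a = 1 XOR 1 = 0
net6 = net4 XOR net2 = 1 XOR 0 = 1
net9 = d XOR net6 = 1 XOR 1 = 0
net11 = net9 NAND net2 = 0 NAND 0 = 1
net15 = NOT net5 = NOT 0 = 1

net2 = 0, net11 = 1, net15 = 1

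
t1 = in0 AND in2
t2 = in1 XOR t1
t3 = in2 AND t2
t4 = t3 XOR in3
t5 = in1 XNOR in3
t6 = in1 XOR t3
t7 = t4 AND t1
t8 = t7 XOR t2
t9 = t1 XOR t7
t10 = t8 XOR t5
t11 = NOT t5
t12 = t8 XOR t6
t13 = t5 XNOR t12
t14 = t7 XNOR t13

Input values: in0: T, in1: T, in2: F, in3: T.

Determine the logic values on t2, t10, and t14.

t2 = T  t10 = F  t14 = T

t1 = in0 AND in2 = T AND F = F
t2 = in1 XOR t1 = T XOR F = T
t3 = in2 AND t2 = F AND T = F
t4 = t3 XOR in3 = F XOR T = T
t5 = in1 XNOR in3 = T XNOR T = T
t6 = in1 XOR t3 = T XOR F = T
t7 = t4 AND t1 = T AND F = F
t8 = t7 XOR t2 = F XOR T = T
t10 = t8 XOR t5 = T XOR T = F
t12 = t8 XOR t6 = T XOR T = F
t13 = t5 XNOR t12 = T XNOR F = F
t14 = t7 XNOR t13 = F XNOR F = T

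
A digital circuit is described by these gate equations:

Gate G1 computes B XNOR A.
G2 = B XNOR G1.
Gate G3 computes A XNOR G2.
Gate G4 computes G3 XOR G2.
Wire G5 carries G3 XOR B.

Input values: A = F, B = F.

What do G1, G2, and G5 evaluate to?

G1 = B XNOR A = F XNOR F = T
G2 = B XNOR G1 = F XNOR T = F
G3 = A XNOR G2 = F XNOR F = T
G5 = G3 XOR B = T XOR F = T

G1 = T; G2 = F; G5 = T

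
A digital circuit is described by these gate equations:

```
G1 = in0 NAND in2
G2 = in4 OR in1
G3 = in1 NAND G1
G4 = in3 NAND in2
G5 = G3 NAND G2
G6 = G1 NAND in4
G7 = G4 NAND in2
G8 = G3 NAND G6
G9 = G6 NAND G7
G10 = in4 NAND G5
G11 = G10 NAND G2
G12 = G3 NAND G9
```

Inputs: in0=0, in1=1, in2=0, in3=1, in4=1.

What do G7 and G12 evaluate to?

G1 = in0 NAND in2 = 0 NAND 0 = 1
G3 = in1 NAND G1 = 1 NAND 1 = 0
G4 = in3 NAND in2 = 1 NAND 0 = 1
G6 = G1 NAND in4 = 1 NAND 1 = 0
G7 = G4 NAND in2 = 1 NAND 0 = 1
G9 = G6 NAND G7 = 0 NAND 1 = 1
G12 = G3 NAND G9 = 0 NAND 1 = 1

G7 = 1  G12 = 1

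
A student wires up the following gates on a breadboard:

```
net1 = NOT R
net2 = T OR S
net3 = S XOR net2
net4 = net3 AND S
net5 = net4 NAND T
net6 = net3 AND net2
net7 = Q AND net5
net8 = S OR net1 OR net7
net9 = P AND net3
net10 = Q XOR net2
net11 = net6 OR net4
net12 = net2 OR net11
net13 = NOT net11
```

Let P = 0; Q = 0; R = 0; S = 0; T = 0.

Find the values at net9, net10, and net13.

net9 = 0  net10 = 0  net13 = 1

net2 = T OR S = 0 OR 0 = 0
net3 = S XOR net2 = 0 XOR 0 = 0
net4 = net3 AND S = 0 AND 0 = 0
net6 = net3 AND net2 = 0 AND 0 = 0
net9 = P AND net3 = 0 AND 0 = 0
net10 = Q XOR net2 = 0 XOR 0 = 0
net11 = net6 OR net4 = 0 OR 0 = 0
net13 = NOT net11 = NOT 0 = 1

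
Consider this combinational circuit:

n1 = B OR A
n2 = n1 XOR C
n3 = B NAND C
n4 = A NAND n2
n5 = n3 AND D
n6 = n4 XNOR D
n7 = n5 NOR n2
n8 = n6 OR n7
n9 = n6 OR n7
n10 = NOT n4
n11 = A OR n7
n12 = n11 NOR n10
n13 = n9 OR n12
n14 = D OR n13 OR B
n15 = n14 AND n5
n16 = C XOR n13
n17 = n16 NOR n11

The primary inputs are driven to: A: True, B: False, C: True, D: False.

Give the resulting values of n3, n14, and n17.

n1 = B OR A = False OR True = True
n2 = n1 XOR C = True XOR True = False
n3 = B NAND C = False NAND True = True
n4 = A NAND n2 = True NAND False = True
n5 = n3 AND D = True AND False = False
n6 = n4 XNOR D = True XNOR False = False
n7 = n5 NOR n2 = False NOR False = True
n9 = n6 OR n7 = False OR True = True
n10 = NOT n4 = NOT True = False
n11 = A OR n7 = True OR True = True
n12 = n11 NOR n10 = True NOR False = False
n13 = n9 OR n12 = True OR False = True
n14 = D OR n13 OR B = False OR True OR False = True
n16 = C XOR n13 = True XOR True = False
n17 = n16 NOR n11 = False NOR True = False

n3 = True; n14 = True; n17 = False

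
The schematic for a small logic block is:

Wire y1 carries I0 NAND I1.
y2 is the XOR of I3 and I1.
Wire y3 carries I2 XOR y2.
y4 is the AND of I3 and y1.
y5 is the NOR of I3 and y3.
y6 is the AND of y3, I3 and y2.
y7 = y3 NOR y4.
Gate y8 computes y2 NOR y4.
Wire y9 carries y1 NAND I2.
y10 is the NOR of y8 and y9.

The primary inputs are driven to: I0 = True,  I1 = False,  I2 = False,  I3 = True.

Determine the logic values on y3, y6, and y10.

y3 = True, y6 = True, y10 = False

y1 = I0 NAND I1 = True NAND False = True
y2 = I3 XOR I1 = True XOR False = True
y3 = I2 XOR y2 = False XOR True = True
y4 = I3 AND y1 = True AND True = True
y6 = y3 AND I3 AND y2 = True AND True AND True = True
y8 = y2 NOR y4 = True NOR True = False
y9 = y1 NAND I2 = True NAND False = True
y10 = y8 NOR y9 = False NOR True = False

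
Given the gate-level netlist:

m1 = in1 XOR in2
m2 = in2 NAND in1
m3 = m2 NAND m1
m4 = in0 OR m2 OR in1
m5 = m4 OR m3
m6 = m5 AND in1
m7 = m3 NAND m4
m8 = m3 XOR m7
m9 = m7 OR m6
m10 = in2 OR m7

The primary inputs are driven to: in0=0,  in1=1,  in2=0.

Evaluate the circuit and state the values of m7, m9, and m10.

m7 = 1  m9 = 1  m10 = 1

m1 = in1 XOR in2 = 1 XOR 0 = 1
m2 = in2 NAND in1 = 0 NAND 1 = 1
m3 = m2 NAND m1 = 1 NAND 1 = 0
m4 = in0 OR m2 OR in1 = 0 OR 1 OR 1 = 1
m5 = m4 OR m3 = 1 OR 0 = 1
m6 = m5 AND in1 = 1 AND 1 = 1
m7 = m3 NAND m4 = 0 NAND 1 = 1
m9 = m7 OR m6 = 1 OR 1 = 1
m10 = in2 OR m7 = 0 OR 1 = 1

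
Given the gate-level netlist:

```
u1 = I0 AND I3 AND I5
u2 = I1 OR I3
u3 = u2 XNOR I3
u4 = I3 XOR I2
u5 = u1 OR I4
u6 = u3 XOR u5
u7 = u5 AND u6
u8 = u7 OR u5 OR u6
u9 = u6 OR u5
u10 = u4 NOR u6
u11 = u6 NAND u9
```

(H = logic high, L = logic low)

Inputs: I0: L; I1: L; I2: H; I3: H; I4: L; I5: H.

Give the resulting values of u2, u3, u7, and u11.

u2 = H  u3 = H  u7 = L  u11 = L

u1 = I0 AND I3 AND I5 = L AND H AND H = L
u2 = I1 OR I3 = L OR H = H
u3 = u2 XNOR I3 = H XNOR H = H
u5 = u1 OR I4 = L OR L = L
u6 = u3 XOR u5 = H XOR L = H
u7 = u5 AND u6 = L AND H = L
u9 = u6 OR u5 = H OR L = H
u11 = u6 NAND u9 = H NAND H = L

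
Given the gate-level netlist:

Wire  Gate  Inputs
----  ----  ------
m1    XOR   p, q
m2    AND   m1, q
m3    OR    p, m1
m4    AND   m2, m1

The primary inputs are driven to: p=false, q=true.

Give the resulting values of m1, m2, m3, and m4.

m1 = p XOR q = false XOR true = true
m2 = m1 AND q = true AND true = true
m3 = p OR m1 = false OR true = true
m4 = m2 AND m1 = true AND true = true

m1 = true; m2 = true; m3 = true; m4 = true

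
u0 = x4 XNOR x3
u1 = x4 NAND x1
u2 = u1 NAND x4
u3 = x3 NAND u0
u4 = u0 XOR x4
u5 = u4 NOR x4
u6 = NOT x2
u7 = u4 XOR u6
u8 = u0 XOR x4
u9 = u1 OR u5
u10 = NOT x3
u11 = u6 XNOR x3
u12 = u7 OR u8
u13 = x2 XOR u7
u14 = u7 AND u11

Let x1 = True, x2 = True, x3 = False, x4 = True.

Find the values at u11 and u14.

u11 = True; u14 = True

u0 = x4 XNOR x3 = True XNOR False = False
u4 = u0 XOR x4 = False XOR True = True
u6 = NOT x2 = NOT True = False
u7 = u4 XOR u6 = True XOR False = True
u11 = u6 XNOR x3 = False XNOR False = True
u14 = u7 AND u11 = True AND True = True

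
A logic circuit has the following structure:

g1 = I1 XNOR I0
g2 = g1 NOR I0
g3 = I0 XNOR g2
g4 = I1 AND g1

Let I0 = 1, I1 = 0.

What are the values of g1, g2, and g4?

g1 = 0  g2 = 0  g4 = 0

g1 = I1 XNOR I0 = 0 XNOR 1 = 0
g2 = g1 NOR I0 = 0 NOR 1 = 0
g4 = I1 AND g1 = 0 AND 0 = 0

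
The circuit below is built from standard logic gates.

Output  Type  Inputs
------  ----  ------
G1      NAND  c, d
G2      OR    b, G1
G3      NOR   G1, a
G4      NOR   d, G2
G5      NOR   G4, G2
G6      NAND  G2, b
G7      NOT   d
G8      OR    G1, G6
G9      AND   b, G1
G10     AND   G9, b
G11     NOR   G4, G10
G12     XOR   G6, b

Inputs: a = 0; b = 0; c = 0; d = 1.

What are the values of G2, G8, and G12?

G2 = 1, G8 = 1, G12 = 1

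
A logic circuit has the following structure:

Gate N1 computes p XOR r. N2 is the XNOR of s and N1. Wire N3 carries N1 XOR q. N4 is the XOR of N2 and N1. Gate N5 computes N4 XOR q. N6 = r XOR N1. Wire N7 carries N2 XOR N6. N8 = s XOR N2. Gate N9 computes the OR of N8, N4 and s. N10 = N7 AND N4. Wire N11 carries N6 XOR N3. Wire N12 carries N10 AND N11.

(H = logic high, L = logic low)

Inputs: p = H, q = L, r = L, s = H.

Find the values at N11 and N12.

N11 = L, N12 = L

N1 = p XOR r = H XOR L = H
N2 = s XNOR N1 = H XNOR H = H
N3 = N1 XOR q = H XOR L = H
N4 = N2 XOR N1 = H XOR H = L
N6 = r XOR N1 = L XOR H = H
N7 = N2 XOR N6 = H XOR H = L
N10 = N7 AND N4 = L AND L = L
N11 = N6 XOR N3 = H XOR H = L
N12 = N10 AND N11 = L AND L = L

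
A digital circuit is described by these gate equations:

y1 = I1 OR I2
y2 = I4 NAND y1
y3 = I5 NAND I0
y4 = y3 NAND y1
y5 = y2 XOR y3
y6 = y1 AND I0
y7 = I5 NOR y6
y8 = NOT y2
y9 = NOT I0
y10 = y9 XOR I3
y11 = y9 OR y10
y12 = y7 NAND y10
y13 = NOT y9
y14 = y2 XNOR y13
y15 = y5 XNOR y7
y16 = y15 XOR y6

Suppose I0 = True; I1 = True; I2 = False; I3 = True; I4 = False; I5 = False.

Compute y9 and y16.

y9 = False, y16 = False

y1 = I1 OR I2 = True OR False = True
y2 = I4 NAND y1 = False NAND True = True
y3 = I5 NAND I0 = False NAND True = True
y5 = y2 XOR y3 = True XOR True = False
y6 = y1 AND I0 = True AND True = True
y7 = I5 NOR y6 = False NOR True = False
y9 = NOT I0 = NOT True = False
y15 = y5 XNOR y7 = False XNOR False = True
y16 = y15 XOR y6 = True XOR True = False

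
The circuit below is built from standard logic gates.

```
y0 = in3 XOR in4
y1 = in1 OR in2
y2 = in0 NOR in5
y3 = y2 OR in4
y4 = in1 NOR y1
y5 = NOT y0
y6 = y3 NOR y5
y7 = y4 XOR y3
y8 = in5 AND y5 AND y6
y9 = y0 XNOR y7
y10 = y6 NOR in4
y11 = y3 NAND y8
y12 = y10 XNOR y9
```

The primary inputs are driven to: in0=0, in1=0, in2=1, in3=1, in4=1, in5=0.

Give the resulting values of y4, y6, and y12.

y4 = 0  y6 = 0  y12 = 1

y0 = in3 XOR in4 = 1 XOR 1 = 0
y1 = in1 OR in2 = 0 OR 1 = 1
y2 = in0 NOR in5 = 0 NOR 0 = 1
y3 = y2 OR in4 = 1 OR 1 = 1
y4 = in1 NOR y1 = 0 NOR 1 = 0
y5 = NOT y0 = NOT 0 = 1
y6 = y3 NOR y5 = 1 NOR 1 = 0
y7 = y4 XOR y3 = 0 XOR 1 = 1
y9 = y0 XNOR y7 = 0 XNOR 1 = 0
y10 = y6 NOR in4 = 0 NOR 1 = 0
y12 = y10 XNOR y9 = 0 XNOR 0 = 1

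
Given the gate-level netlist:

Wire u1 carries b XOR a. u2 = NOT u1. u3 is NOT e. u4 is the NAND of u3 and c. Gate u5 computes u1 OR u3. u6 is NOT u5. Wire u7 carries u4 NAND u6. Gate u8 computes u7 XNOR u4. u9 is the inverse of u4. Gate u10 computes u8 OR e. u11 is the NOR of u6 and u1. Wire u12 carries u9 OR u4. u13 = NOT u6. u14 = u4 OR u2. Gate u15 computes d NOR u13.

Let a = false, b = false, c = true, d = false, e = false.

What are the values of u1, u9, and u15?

u1 = false, u9 = true, u15 = false

u1 = b XOR a = false XOR false = false
u3 = NOT e = NOT false = true
u4 = u3 NAND c = true NAND true = false
u5 = u1 OR u3 = false OR true = true
u6 = NOT u5 = NOT true = false
u9 = NOT u4 = NOT false = true
u13 = NOT u6 = NOT false = true
u15 = d NOR u13 = false NOR true = false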